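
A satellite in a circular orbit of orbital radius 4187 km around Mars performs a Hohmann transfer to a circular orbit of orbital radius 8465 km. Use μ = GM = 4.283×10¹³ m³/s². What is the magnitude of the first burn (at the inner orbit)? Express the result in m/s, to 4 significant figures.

r₁ = 4187 km = 4.187×10⁶ m.
r₂ = 8465 km = 8.465×10⁶ m.
Transfer ellipse a_t = (r₁ + r₂)/2 = 6.326×10⁶ m.
At r₁: circular v_c1 = √(μ/r₁) = 3198 m/s; transfer-periapsis v_p = √[μ(2/r₁ − 1/a_t)] = 3700 m/s.
Δv₁ = v_p − v_c1 = 501.4 m/s.

Δv ≈ 501.4 m/s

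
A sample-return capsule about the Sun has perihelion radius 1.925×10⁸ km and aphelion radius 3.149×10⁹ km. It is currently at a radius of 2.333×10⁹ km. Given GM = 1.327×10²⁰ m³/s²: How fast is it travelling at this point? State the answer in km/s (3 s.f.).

Semi-major axis a = (r_p + r_a)/2 = 1.6708×10⁹ km = 1.671×10¹² m.
Vis-viva: v² = μ(2/r − 1/a) = 1.327×10²⁰ × (8.573×10⁻¹³ − 5.985×10⁻¹³) = 3.433×10⁷ m²/s².
v = 5859 m/s = 5.859 km/s.

v ≈ 5.86 km/s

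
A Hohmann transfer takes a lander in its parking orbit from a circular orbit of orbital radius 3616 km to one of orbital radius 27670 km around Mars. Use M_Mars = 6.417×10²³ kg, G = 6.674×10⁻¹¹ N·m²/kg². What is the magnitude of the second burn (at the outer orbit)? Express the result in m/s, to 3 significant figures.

Δv ≈ 646 m/s

μ = GM = 6.674×10⁻¹¹ × 6.417×10²³ = 4.283×10¹³ m³/s².
r₁ = 3616 km = 3.616×10⁶ m.
r₂ = 27670 km = 2.767×10⁷ m.
Transfer ellipse a_t = (r₁ + r₂)/2 = 1.564×10⁷ m.
At r₁: circular v_c1 = √(μ/r₁) = 3441 m/s; transfer-periapsis v_p = √[μ(2/r₁ − 1/a_t)] = 4577 m/s.
At r₂: circular v_c2 = √(μ/r₂) = 1244 m/s; transfer-apoapsis v_a = √[μ(2/r₂ − 1/a_t)] = 598.1 m/s.
Δv₂ = v_c2 − v_a = 645.9 m/s.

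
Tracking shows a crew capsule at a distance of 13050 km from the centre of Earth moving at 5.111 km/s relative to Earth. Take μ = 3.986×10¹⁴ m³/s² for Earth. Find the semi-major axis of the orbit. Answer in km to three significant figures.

r = 1.305×10⁷ m.
Specific orbital energy ε = v²/2 − μ/r = (5111)²/2 − 3.986×10¹⁴/1.305×10⁷ = -1.748×10⁷ J/kg.
Since ε = −μ/(2a), a = −μ/(2ε) = 1.140×10⁷ m = 11400 km.

a ≈ 11400 km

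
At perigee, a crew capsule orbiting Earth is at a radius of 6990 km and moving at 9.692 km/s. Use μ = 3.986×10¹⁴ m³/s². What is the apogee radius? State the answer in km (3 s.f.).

apogee radius ≈ 32600 km

r_p = 6.990×10⁶ m.
Specific energy ε = v²/2 − μ/r = -1.006×10⁷ J/kg, so a = −μ/(2ε) = 1.982×10⁷ m.
The apsides satisfy r_p + r_a = 2a, so the apogee radius is 2a − r_p = 3.264×10⁷ m = 32645 km.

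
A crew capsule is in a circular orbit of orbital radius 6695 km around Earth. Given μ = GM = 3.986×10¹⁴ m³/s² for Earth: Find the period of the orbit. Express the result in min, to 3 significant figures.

T ≈ 90.9 min

r = 6695 km = 6.695×10⁶ m.
Kepler's third law: T = 2π√(r³/μ) = 2π√((6.695×10⁶)³ / 3.986×10¹⁴).
r³/μ = 7.529×10⁵ s², so T = 2π × 8.677×10² = 5.452×10³ s.
Converting: 5.452×10³ s ÷ 60.00 = 90.86 min.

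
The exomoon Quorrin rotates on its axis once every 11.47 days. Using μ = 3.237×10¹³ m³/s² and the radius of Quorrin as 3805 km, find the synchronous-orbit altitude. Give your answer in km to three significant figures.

h_sync ≈ 89200 km

T = 11.47 days = 9.910×10⁵ s.
A synchronous orbit has period T, so by Kepler's third law a = (μT²/4π²)^(1/3).
μT²/4π² = 3.237×10¹³ × (9.910×10⁵)² / 39.48 = 8.053×10²³ m³.
a = 9.303×10⁷ m = 93035 km.
Altitude h = a − R = 93035 − 3805 = 89230 km.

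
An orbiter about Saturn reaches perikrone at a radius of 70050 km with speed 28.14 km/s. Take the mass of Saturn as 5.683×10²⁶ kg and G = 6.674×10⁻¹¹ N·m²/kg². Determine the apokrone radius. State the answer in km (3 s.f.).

apokrone radius ≈ 1.91×10⁵ km

μ = GM = 6.674×10⁻¹¹ × 5.683×10²⁶ = 3.793×10¹⁶ m³/s².
r_p = 7.005×10⁷ m.
Specific energy ε = v²/2 − μ/r = -1.455×10⁸ J/kg, so a = −μ/(2ε) = 1.303×10⁸ m.
The apsides satisfy r_p + r_a = 2a, so the apokrone radius is 2a − r_p = 1.906×10⁸ m = 1.9060×10⁵ km.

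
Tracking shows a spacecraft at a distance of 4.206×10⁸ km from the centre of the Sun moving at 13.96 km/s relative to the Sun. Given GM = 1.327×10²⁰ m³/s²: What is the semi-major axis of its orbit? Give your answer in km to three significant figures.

a ≈ 3.04×10⁸ km

r = 4.206×10¹¹ m.
Vis-viva rearranged: 1/a = 2/r − v²/μ = 4.755×10⁻¹² − 1.469×10⁻¹² = 3.287×10⁻¹² m⁻¹.
a = 3.043×10¹¹ m = 3.0427×10⁸ km.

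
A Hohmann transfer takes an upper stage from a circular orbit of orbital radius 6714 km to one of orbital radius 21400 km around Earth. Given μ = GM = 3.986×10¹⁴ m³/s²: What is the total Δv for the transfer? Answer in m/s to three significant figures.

Δv_total ≈ 3130 m/s

r₁ = 6714 km = 6.714×10⁶ m.
r₂ = 21400 km = 2.140×10⁷ m.
Transfer ellipse a_t = (r₁ + r₂)/2 = 1.406×10⁷ m.
At r₁: circular v_c1 = √(μ/r₁) = 7705 m/s; transfer-perigee v_p = √[μ(2/r₁ − 1/a_t)] = 9507 m/s.
Δv₁ = v_p − v_c1 = 1802 m/s.
At r₂: circular v_c2 = √(μ/r₂) = 4316 m/s; transfer-apogee v_a = √[μ(2/r₂ − 1/a_t)] = 2983 m/s.
Δv₂ = v_c2 − v_a = 1333 m/s.
Total Δv = Δv₁ + Δv₂ = 3135 m/s.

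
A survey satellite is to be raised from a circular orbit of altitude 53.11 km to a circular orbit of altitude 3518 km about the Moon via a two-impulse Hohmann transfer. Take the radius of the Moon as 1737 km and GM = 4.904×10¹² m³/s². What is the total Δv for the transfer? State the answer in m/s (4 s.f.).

Δv_total ≈ 643.8 m/s

r₁ = 1737 + 53.11 = 1790.1 km = 1.7901×10⁶ m.
r₂ = 1737 + 3518 = 5255.0 km = 5.2550×10⁶ m.
Transfer ellipse a_t = (r₁ + r₂)/2 = 3.523×10⁶ m.
At r₁: circular v_c1 = √(μ/r₁) = 1655 m/s; transfer-perilune v_p = √[μ(2/r₁ − 1/a_t)] = 2022 m/s.
Δv₁ = v_p − v_c1 = 366.4 m/s.
At r₂: circular v_c2 = √(μ/r₂) = 966.0 m/s; transfer-apolune v_a = √[μ(2/r₂ − 1/a_t)] = 688.7 m/s.
Δv₂ = v_c2 − v_a = 277.4 m/s.
Total Δv = Δv₁ + Δv₂ = 643.8 m/s.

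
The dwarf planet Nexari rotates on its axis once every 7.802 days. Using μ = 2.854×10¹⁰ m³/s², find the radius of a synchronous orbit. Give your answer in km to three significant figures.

T = 7.802 days = 6.741×10⁵ s.
A synchronous orbit has period T, so by Kepler's third law a = (μT²/4π²)^(1/3).
μT²/4π² = 2.854×10¹⁰ × (6.741×10⁵)² / 39.48 = 3.285×10²⁰ m³.
a = 6.900×10⁶ m = 6899.9 km.

r_sync ≈ 6900 km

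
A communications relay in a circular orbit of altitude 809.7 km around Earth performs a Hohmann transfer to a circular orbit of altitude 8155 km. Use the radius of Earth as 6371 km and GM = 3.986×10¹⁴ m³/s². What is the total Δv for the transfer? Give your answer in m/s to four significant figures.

r₁ = 6371 + 809.7 = 7180.7 km = 7.1807×10⁶ m.
r₂ = 6371 + 8155 = 14526 km = 1.4526×10⁷ m.
Transfer ellipse a_t = (r₁ + r₂)/2 = 1.085×10⁷ m.
At r₁: circular v_c1 = √(μ/r₁) = 7450 m/s; transfer-perigee v_p = √[μ(2/r₁ − 1/a_t)] = 8619 m/s.
Δv₁ = v_p − v_c1 = 1169 m/s.
At r₂: circular v_c2 = √(μ/r₂) = 5238 m/s; transfer-apogee v_a = √[μ(2/r₂ − 1/a_t)] = 4261 m/s.
Δv₂ = v_c2 − v_a = 977.5 m/s.
Total Δv = Δv₁ + Δv₂ = 2146 m/s.

Δv_total ≈ 2146 m/s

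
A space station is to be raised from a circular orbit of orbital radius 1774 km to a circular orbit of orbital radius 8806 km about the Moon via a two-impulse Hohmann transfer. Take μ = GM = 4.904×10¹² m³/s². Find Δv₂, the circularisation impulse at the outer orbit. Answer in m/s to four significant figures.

r₁ = 1774 km = 1.774×10⁶ m.
r₂ = 8806 km = 8.806×10⁶ m.
Transfer ellipse a_t = (r₁ + r₂)/2 = 5.290×10⁶ m.
At r₁: circular v_c1 = √(μ/r₁) = 1663 m/s; transfer-perilune v_p = √[μ(2/r₁ − 1/a_t)] = 2145 m/s.
At r₂: circular v_c2 = √(μ/r₂) = 746.3 m/s; transfer-apolune v_a = √[μ(2/r₂ − 1/a_t)] = 432.2 m/s.
Δv₂ = v_c2 − v_a = 314.1 m/s.

Δv ≈ 314.1 m/s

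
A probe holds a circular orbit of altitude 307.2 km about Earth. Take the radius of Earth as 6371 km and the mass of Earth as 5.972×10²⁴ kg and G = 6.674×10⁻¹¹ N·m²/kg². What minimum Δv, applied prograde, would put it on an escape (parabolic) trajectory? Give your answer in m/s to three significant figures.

Δv ≈ 3200 m/s

μ = GM = 6.674×10⁻¹¹ × 5.972×10²⁴ = 3.986×10¹⁴ m³/s².
r = 6371 + 307.2 = 6678.2 km = 6.6782×10⁶ m.
Circular speed v_c = √(μ/r) = 7725 m/s.
Escape speed v_esc = √(2μ/r) = √2 × v_c = 10930 m/s.
Δv = v_esc − v_c = 3200 m/s.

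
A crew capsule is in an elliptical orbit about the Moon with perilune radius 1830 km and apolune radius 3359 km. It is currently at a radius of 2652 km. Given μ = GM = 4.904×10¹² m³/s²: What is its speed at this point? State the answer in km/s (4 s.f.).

v ≈ 1.345 km/s

Semi-major axis a = (r_p + r_a)/2 = 2594.5 km = 2.594×10⁶ m.
Vis-viva: v² = μ(2/r − 1/a) = 4.904×10¹² × (7.541×10⁻⁷ − 3.854×10⁻⁷) = 1.808×10⁶ m²/s².
v = 1345 m/s = 1.345 km/s.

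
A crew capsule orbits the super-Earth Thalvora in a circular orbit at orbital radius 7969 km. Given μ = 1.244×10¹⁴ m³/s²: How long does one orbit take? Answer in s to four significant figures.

T ≈ 12670 s

r = 7969 km = 7.969×10⁶ m.
Kepler's third law: T = 2π√(r³/μ) = 2π√((7.969×10⁶)³ / 1.244×10¹⁴).
r³/μ = 4.068×10⁶ s², so T = 2π × 2.017×10³ = 1.267×10⁴ s.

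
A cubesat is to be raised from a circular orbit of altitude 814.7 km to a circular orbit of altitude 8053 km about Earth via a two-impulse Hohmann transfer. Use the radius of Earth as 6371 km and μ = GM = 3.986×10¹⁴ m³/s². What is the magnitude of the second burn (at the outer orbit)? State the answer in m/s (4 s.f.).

r₁ = 6371 + 814.7 = 7185.7 km = 7.1857×10⁶ m.
r₂ = 6371 + 8053 = 14424 km = 1.4424×10⁷ m.
Transfer ellipse a_t = (r₁ + r₂)/2 = 1.080×10⁷ m.
At r₁: circular v_c1 = √(μ/r₁) = 7448 m/s; transfer-perigee v_p = √[μ(2/r₁ − 1/a_t)] = 8605 m/s.
At r₂: circular v_c2 = √(μ/r₂) = 5257 m/s; transfer-apogee v_a = √[μ(2/r₂ − 1/a_t)] = 4287 m/s.
Δv₂ = v_c2 − v_a = 969.9 m/s.

Δv ≈ 969.9 m/s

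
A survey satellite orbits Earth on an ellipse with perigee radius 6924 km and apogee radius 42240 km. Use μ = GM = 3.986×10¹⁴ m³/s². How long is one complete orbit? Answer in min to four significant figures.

Semi-major axis a = (r_p + r_a)/2 = (6924.0 + 42240)/2 = 24582 km = 2.458×10⁷ m.
By Kepler's third law T = 2π√(a³/μ) = 2π × 6.105×10³ = 3.836×10⁴ s.
= 639.3 min.

T ≈ 639.3 min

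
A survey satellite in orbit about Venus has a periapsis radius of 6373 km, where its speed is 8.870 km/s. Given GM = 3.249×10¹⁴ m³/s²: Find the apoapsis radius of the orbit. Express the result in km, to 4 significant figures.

apoapsis radius ≈ 21530 km

r_p = 6.373×10⁶ m.
Specific energy ε = v²/2 − μ/r = -1.164×10⁷ J/kg, so a = −μ/(2ε) = 1.395×10⁷ m.
The apsides satisfy r_p + r_a = 2a, so the apoapsis radius is 2a − r_p = 2.153×10⁷ m = 21534 km.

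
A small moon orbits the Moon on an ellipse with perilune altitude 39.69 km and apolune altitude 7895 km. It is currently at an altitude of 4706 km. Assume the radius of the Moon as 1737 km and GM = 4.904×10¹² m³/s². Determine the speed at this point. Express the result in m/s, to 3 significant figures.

v ≈ 814 m/s

r_p = 1737 + 39.69 = 1776.7 km = 1.7767×10⁶ m.
r_a = 1737 + 7895 = 9632.0 km = 9.6320×10⁶ m.
r = 1737 + 4706 = 6443.0 km = 6.443×10⁶ m.
Semi-major axis a = (r_p + r_a)/2 = 5704.3 km = 5.704×10⁶ m.
Vis-viva: v² = μ(2/r − 1/a) = 4.904×10¹² × (3.104×10⁻⁷ − 1.753×10⁻⁷) = 6.626×10⁵ m²/s².
v = 814.0 m/s.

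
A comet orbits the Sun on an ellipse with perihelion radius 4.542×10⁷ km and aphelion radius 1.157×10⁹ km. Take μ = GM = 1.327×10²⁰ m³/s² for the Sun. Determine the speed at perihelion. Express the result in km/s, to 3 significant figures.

Semi-major axis a = (r_p + r_a)/2 = 6.0121×10⁸ km = 6.012×10¹¹ m.
Vis-viva: v² = μ(2/r − 1/a) = 1.327×10²⁰ × (4.403×10⁻¹¹ − 1.663×10⁻¹²) = 5.623×10⁹ m²/s².
v = 74980 m/s = 74.98 km/s.

v ≈ 75.0 km/s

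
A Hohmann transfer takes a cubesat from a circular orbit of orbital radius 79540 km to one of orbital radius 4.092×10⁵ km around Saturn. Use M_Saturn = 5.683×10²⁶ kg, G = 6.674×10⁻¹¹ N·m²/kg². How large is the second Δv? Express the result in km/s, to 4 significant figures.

μ = GM = 6.674×10⁻¹¹ × 5.683×10²⁶ = 3.793×10¹⁶ m³/s².
r₁ = 79540 km = 7.954×10⁷ m.
r₂ = 4.092×10⁵ km = 4.092×10⁸ m.
Transfer ellipse a_t = (r₁ + r₂)/2 = 2.444×10⁸ m.
At r₁: circular v_c1 = √(μ/r₁) = 21840 m/s; transfer-perikrone v_p = √[μ(2/r₁ − 1/a_t)] = 28260 m/s.
At r₂: circular v_c2 = √(μ/r₂) = 9628 m/s; transfer-apokrone v_a = √[μ(2/r₂ − 1/a_t)] = 5493 m/s.
Δv₂ = v_c2 − v_a = 4135 m/s.
= 4.135 km/s.

Δv ≈ 4.135 km/s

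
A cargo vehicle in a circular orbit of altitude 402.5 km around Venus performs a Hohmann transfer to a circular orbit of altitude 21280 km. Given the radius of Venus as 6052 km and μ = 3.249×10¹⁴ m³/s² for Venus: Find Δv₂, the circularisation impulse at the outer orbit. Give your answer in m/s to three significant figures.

Δv ≈ 1320 m/s

r₁ = 6052 + 402.5 = 6454.5 km = 6.4545×10⁶ m.
r₂ = 6052 + 21280 = 27332 km = 2.7332×10⁷ m.
Transfer ellipse a_t = (r₁ + r₂)/2 = 1.689×10⁷ m.
At r₁: circular v_c1 = √(μ/r₁) = 7095 m/s; transfer-periapsis v_p = √[μ(2/r₁ − 1/a_t)] = 9024 m/s.
At r₂: circular v_c2 = √(μ/r₂) = 3448 m/s; transfer-apoapsis v_a = √[μ(2/r₂ − 1/a_t)] = 2131 m/s.
Δv₂ = v_c2 − v_a = 1317 m/s.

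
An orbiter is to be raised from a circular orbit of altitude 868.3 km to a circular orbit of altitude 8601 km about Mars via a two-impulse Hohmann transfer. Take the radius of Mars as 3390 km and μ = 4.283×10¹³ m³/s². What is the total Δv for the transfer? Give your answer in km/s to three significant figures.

r₁ = 3390 + 868.3 = 4258.3 km = 4.2583×10⁶ m.
r₂ = 3390 + 8601 = 11991 km = 1.1991×10⁷ m.
Transfer ellipse a_t = (r₁ + r₂)/2 = 8.125×10⁶ m.
At r₁: circular v_c1 = √(μ/r₁) = 3171 m/s; transfer-periapsis v_p = √[μ(2/r₁ − 1/a_t)] = 3853 m/s.
Δv₁ = v_p − v_c1 = 681.4 m/s.
At r₂: circular v_c2 = √(μ/r₂) = 1890 m/s; transfer-apoapsis v_a = √[μ(2/r₂ − 1/a_t)] = 1368 m/s.
Δv₂ = v_c2 − v_a = 521.7 m/s.
Total Δv = Δv₁ + Δv₂ = 1203 m/s = 1.203 km/s.

Δv_total ≈ 1.20 km/s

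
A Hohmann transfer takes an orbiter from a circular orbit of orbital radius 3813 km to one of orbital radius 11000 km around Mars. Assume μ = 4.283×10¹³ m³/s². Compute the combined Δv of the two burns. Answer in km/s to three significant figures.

Δv_total ≈ 1.29 km/s

r₁ = 3813 km = 3.813×10⁶ m.
r₂ = 11000 km = 1.100×10⁷ m.
Transfer ellipse a_t = (r₁ + r₂)/2 = 7.406×10⁶ m.
At r₁: circular v_c1 = √(μ/r₁) = 3352 m/s; transfer-periapsis v_p = √[μ(2/r₁ − 1/a_t)] = 4084 m/s.
Δv₁ = v_p − v_c1 = 732.9 m/s.
At r₂: circular v_c2 = √(μ/r₂) = 1973 m/s; transfer-apoapsis v_a = √[μ(2/r₂ − 1/a_t)] = 1416 m/s.
Δv₂ = v_c2 − v_a = 557.4 m/s.
Total Δv = Δv₁ + Δv₂ = 1290 m/s = 1.290 km/s.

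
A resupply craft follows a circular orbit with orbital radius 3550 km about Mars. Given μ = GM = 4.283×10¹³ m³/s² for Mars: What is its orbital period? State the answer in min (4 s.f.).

r = 3550 km = 3.550×10⁶ m.
Kepler's third law: T = 2π√(r³/μ) = 2π√((3.550×10⁶)³ / 4.283×10¹³).
r³/μ = 1.045×10⁶ s², so T = 2π × 1.022×10³ = 6.422×10³ s.
Converting: 6.422×10³ s ÷ 60.00 = 107.0 min.

T ≈ 107.0 min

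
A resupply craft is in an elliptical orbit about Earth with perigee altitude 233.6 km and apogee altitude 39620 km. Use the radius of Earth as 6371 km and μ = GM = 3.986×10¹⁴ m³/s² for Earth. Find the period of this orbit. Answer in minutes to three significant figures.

T ≈ 707 minutes

r_p = 6371 + 233.6 = 6604.6 km = 6.6046×10⁶ m.
r_a = 6371 + 39620 = 45991 km = 4.5991×10⁷ m.
Semi-major axis a = (r_p + r_a)/2 = (6604.6 + 45991)/2 = 26298 km = 2.630×10⁷ m.
By Kepler's third law T = 2π√(a³/μ) = 2π × 6.755×10³ = 4.244×10⁴ s.
= 707.4 minutes.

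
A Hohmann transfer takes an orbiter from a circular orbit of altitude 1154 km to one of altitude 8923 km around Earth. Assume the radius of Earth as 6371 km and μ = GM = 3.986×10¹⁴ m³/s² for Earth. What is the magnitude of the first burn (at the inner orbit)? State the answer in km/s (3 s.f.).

r₁ = 6371 + 1154 = 7525.0 km = 7.5250×10⁶ m.
r₂ = 6371 + 8923 = 15294 km = 1.5294×10⁷ m.
Transfer ellipse a_t = (r₁ + r₂)/2 = 1.141×10⁷ m.
At r₁: circular v_c1 = √(μ/r₁) = 7278 m/s; transfer-perigee v_p = √[μ(2/r₁ − 1/a_t)] = 8426 m/s.
Δv₁ = v_p − v_c1 = 1148 m/s.
= 1.148 km/s.

Δv ≈ 1.15 km/s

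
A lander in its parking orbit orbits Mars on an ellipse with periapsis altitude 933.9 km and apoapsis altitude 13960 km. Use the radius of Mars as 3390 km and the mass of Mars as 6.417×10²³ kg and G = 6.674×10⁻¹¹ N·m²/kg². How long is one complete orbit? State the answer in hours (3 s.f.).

T ≈ 9.51 hours

μ = GM = 6.674×10⁻¹¹ × 6.417×10²³ = 4.283×10¹³ m³/s².
r_p = 3390 + 933.9 = 4323.9 km = 4.3239×10⁶ m.
r_a = 3390 + 13960 = 17350 km = 1.7350×10⁷ m.
Semi-major axis a = (r_p + r_a)/2 = (4323.9 + 17350)/2 = 10837 km = 1.084×10⁷ m.
By Kepler's third law T = 2π√(a³/μ) = 2π × 5.451×10³ = 3.425×10⁴ s.
= 9.514 hours.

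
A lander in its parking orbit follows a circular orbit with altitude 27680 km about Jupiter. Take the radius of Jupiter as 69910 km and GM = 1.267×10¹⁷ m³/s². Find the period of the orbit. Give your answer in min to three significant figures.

r = 69910 + 27680 = 97590 km = 9.7590×10⁷ m.
Kepler's third law: T = 2π√(r³/μ) = 2π√((9.759×10⁷)³ / 1.267×10¹⁷).
r³/μ = 7.336×10⁶ s², so T = 2π × 2.708×10³ = 1.702×10⁴ s.
Converting: 1.702×10⁴ s ÷ 60.00 = 283.6 min.

T ≈ 284 min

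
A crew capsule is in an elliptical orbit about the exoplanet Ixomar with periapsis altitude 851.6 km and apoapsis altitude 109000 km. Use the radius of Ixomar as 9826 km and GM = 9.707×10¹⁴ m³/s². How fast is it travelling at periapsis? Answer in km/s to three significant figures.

v ≈ 12.9 km/s

r_p = 9826 + 851.6 = 10678 km = 1.0678×10⁷ m.
r_a = 9826 + 109000 = 118830 km = 1.1883×10⁸ m.
Semi-major axis a = (r_p + r_a)/2 = 64752 km = 6.475×10⁷ m.
Vis-viva: v² = μ(2/r − 1/a) = 9.707×10¹⁴ × (1.873×10⁻⁷ − 1.544×10⁻⁸) = 1.668×10⁸ m²/s².
v = 12920 m/s = 12.92 km/s.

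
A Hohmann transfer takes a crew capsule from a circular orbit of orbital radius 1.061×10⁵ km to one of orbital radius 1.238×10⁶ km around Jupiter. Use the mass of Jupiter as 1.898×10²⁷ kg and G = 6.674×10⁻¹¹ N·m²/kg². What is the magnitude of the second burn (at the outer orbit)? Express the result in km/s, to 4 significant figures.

μ = GM = 6.674×10⁻¹¹ × 1.898×10²⁷ = 1.267×10¹⁷ m³/s².
r₁ = 1.061×10⁵ km = 1.061×10⁸ m.
r₂ = 1.238×10⁶ km = 1.238×10⁹ m.
Transfer ellipse a_t = (r₁ + r₂)/2 = 6.720×10⁸ m.
At r₁: circular v_c1 = √(μ/r₁) = 34550 m/s; transfer-perijove v_p = √[μ(2/r₁ − 1/a_t)] = 46900 m/s.
At r₂: circular v_c2 = √(μ/r₂) = 10120 m/s; transfer-apojove v_a = √[μ(2/r₂ − 1/a_t)] = 4019 m/s.
Δv₂ = v_c2 − v_a = 6096 m/s.
= 6.096 km/s.

Δv ≈ 6.096 km/s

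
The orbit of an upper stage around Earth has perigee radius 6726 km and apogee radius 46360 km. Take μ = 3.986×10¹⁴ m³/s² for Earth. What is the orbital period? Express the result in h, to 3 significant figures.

T ≈ 12.0 h

Semi-major axis a = (r_p + r_a)/2 = (6726.0 + 46360)/2 = 26543 km = 2.654×10⁷ m.
By Kepler's third law T = 2π√(a³/μ) = 2π × 6.849×10³ = 4.304×10⁴ s.
= 11.95 h.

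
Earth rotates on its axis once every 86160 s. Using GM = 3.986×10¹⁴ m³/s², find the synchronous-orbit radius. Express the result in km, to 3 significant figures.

r_sync ≈ 42200 km

A synchronous orbit has period T, so by Kepler's third law a = (μT²/4π²)^(1/3).
μT²/4π² = 3.986×10¹⁴ × (8.616×10⁴)² / 39.48 = 7.495×10²² m³.
a = 4.216×10⁷ m = 42163 km.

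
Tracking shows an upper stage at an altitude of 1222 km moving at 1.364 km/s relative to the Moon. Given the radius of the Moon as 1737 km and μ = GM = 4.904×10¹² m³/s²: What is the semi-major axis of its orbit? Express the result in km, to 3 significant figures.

a ≈ 3370 km

r = 1737 + 1222 = 2959.0 km = 2.959×10⁶ m.
Vis-viva rearranged: 1/a = 2/r − v²/μ = 6.759×10⁻⁷ − 3.794×10⁻⁷ = 2.965×10⁻⁷ m⁻¹.
a = 3.372×10⁶ m = 3372.4 km.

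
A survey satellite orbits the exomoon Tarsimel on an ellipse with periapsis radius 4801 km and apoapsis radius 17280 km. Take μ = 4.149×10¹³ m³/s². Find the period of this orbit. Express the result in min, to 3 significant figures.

T ≈ 596 min

Semi-major axis a = (r_p + r_a)/2 = (4801.0 + 17280)/2 = 11040 km = 1.104×10⁷ m.
By Kepler's third law T = 2π√(a³/μ) = 2π × 5.695×10³ = 3.578×10⁴ s.
= 596.4 min.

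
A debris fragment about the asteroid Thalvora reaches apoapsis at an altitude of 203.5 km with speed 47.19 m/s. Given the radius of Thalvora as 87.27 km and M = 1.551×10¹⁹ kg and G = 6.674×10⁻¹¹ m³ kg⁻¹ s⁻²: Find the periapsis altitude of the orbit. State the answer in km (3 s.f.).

μ = GM = 6.674×10⁻¹¹ × 1.551×10¹⁹ = 1.035×10⁹ m³/s².
r_a = 87.27 + 203.5 = 290.77 km = 2.908×10⁵ m.
Specific energy ε = v²/2 − μ/r = -2.447×10³ J/kg, so a = −μ/(2ε) = 2.116×10⁵ m.
The apsides satisfy r_p + r_a = 2a, so the periapsis radius is 2a − r_a = 1.323×10⁵ m = 132.33 km.
Periapsis altitude = 132.33 − 87.27 = 45.063 km.

periapsis altitude ≈ 45.1 km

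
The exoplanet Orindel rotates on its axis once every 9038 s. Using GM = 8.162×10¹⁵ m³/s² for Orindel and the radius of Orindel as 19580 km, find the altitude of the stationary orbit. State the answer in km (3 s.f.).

h_sync ≈ 6080 km

A synchronous orbit has period T, so by Kepler's third law a = (μT²/4π²)^(1/3).
μT²/4π² = 8.162×10¹⁵ × (9.038×10³)² / 39.48 = 1.689×10²² m³.
a = 2.566×10⁷ m = 25656 km.
Altitude h = a − R = 25656 − 19580 = 6076.3 km.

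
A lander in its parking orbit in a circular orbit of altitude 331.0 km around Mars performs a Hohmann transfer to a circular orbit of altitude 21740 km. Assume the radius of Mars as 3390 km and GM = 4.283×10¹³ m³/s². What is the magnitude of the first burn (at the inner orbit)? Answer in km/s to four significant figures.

r₁ = 3390 + 331.0 = 3721.0 km = 3.7210×10⁶ m.
r₂ = 3390 + 21740 = 25130 km = 2.5130×10⁷ m.
Transfer ellipse a_t = (r₁ + r₂)/2 = 1.443×10⁷ m.
At r₁: circular v_c1 = √(μ/r₁) = 3393 m/s; transfer-periapsis v_p = √[μ(2/r₁ − 1/a_t)] = 4478 m/s.
Δv₁ = v_p − v_c1 = 1085 m/s.
= 1.085 km/s.

Δv ≈ 1.085 km/s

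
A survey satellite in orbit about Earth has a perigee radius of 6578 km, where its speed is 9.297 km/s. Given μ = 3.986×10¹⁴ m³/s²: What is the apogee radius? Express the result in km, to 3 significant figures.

r_p = 6.578×10⁶ m.
Specific energy ε = v²/2 − μ/r = -1.738×10⁷ J/kg, so a = −μ/(2ε) = 1.147×10⁷ m.
The apsides satisfy r_p + r_a = 2a, so the apogee radius is 2a − r_p = 1.636×10⁷ m = 16358 km.

apogee radius ≈ 16400 km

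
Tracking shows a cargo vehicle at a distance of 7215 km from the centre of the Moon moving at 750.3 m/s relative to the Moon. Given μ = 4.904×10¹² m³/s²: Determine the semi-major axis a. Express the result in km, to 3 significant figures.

a ≈ 6160 km

r = 7.215×10⁶ m.
Vis-viva rearranged: 1/a = 2/r − v²/μ = 2.772×10⁻⁷ − 1.148×10⁻⁷ = 1.624×10⁻⁷ m⁻¹.
a = 6.157×10⁶ m = 6157.4 km.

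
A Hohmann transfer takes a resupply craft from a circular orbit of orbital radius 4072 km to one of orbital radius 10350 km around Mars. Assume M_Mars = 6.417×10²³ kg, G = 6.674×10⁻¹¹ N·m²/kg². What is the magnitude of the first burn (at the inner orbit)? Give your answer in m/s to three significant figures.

Δv ≈ 642 m/s

μ = GM = 6.674×10⁻¹¹ × 6.417×10²³ = 4.283×10¹³ m³/s².
r₁ = 4072 km = 4.072×10⁶ m.
r₂ = 10350 km = 1.035×10⁷ m.
Transfer ellipse a_t = (r₁ + r₂)/2 = 7.211×10⁶ m.
At r₁: circular v_c1 = √(μ/r₁) = 3243 m/s; transfer-periapsis v_p = √[μ(2/r₁ − 1/a_t)] = 3885 m/s.
Δv₁ = v_p − v_c1 = 642.3 m/s.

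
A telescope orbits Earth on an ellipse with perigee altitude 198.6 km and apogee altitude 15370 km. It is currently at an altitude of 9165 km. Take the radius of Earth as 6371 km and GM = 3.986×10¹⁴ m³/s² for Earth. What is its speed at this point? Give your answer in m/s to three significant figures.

r_p = 6371 + 198.6 = 6569.6 km = 6.5696×10⁶ m.
r_a = 6371 + 15370 = 21741 km = 2.1741×10⁷ m.
r = 6371 + 9165 = 15536 km = 1.554×10⁷ m.
Semi-major axis a = (r_p + r_a)/2 = 14155 km = 1.416×10⁷ m.
Vis-viva: v² = μ(2/r − 1/a) = 3.986×10¹⁴ × (1.287×10⁻⁷ − 7.064×10⁻⁸) = 2.315×10⁷ m²/s².
v = 4812 m/s.

v ≈ 4810 m/s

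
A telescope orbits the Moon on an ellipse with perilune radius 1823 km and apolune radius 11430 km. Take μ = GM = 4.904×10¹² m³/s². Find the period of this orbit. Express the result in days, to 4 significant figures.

Semi-major axis a = (r_p + r_a)/2 = (1823.0 + 11430)/2 = 6626.5 km = 6.626×10⁶ m.
By Kepler's third law T = 2π√(a³/μ) = 2π × 7.703×10³ = 4.840×10⁴ s.
= 0.5602 days.

T ≈ 0.5602 days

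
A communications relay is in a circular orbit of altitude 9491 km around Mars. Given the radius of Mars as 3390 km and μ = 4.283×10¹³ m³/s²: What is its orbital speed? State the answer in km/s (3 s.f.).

r = 3390 + 9491 = 12881 km = 1.2881×10⁷ m.
For a circular orbit v = √(μ/r) = √(4.283×10¹³ / 1.288×10⁷) = √(3.325×10⁶) = 1823 m/s.
That is 1.823 km/s.

v ≈ 1.82 km/s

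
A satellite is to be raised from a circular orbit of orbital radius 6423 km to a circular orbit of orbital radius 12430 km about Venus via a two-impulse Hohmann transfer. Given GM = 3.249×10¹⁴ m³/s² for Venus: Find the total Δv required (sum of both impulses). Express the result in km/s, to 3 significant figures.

Δv_total ≈ 1.95 km/s

r₁ = 6423 km = 6.423×10⁶ m.
r₂ = 12430 km = 1.243×10⁷ m.
Transfer ellipse a_t = (r₁ + r₂)/2 = 9.426×10⁶ m.
At r₁: circular v_c1 = √(μ/r₁) = 7112 m/s; transfer-periapsis v_p = √[μ(2/r₁ − 1/a_t)] = 8167 m/s.
Δv₁ = v_p − v_c1 = 1055 m/s.
At r₂: circular v_c2 = √(μ/r₂) = 5113 m/s; transfer-apoapsis v_a = √[μ(2/r₂ − 1/a_t)] = 4220 m/s.
Δv₂ = v_c2 − v_a = 892.4 m/s.
Total Δv = Δv₁ + Δv₂ = 1947 m/s = 1.947 km/s.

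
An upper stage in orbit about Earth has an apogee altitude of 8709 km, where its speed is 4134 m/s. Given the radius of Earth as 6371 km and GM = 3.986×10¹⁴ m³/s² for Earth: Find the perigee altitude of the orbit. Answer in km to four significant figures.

r_a = 6371 + 8709 = 15080 km = 1.508×10⁷ m.
Specific energy ε = v²/2 − μ/r = -1.789×10⁷ J/kg, so a = −μ/(2ε) = 1.114×10⁷ m.
The apsides satisfy r_p + r_a = 2a, so the perigee radius is 2a − r_a = 7.204×10⁶ m = 7203.9 km.
Perigee altitude = 7203.9 − 6371 = 832.86 km.

perigee altitude ≈ 832.9 km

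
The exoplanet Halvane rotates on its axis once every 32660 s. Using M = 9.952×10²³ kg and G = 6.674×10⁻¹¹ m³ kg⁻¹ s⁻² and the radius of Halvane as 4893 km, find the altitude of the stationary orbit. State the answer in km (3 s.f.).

h_sync ≈ 7260 km

μ = GM = 6.674×10⁻¹¹ × 9.952×10²³ = 6.642×10¹³ m³/s².
A synchronous orbit has period T, so by Kepler's third law a = (μT²/4π²)^(1/3).
μT²/4π² = 6.642×10¹³ × (3.266×10⁴)² / 39.48 = 1.795×10²¹ m³.
a = 1.215×10⁷ m = 12152 km.
Altitude h = a − R = 12152 − 4893 = 7259.2 km.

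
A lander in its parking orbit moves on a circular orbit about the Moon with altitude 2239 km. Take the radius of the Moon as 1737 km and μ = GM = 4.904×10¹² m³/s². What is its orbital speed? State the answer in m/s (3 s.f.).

v ≈ 1110 m/s

r = 1737 + 2239 = 3976.0 km = 3.9760×10⁶ m.
For a circular orbit v = √(μ/r) = √(4.904×10¹² / 3.976×10⁶) = √(1.233×10⁶) = 1111 m/s.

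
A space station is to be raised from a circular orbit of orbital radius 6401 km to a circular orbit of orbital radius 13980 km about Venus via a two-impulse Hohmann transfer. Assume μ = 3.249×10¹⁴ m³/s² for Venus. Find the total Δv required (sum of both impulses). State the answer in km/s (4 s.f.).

Δv_total ≈ 2.220 km/s

r₁ = 6401 km = 6.401×10⁶ m.
r₂ = 13980 km = 1.398×10⁷ m.
Transfer ellipse a_t = (r₁ + r₂)/2 = 1.019×10⁷ m.
At r₁: circular v_c1 = √(μ/r₁) = 7124 m/s; transfer-periapsis v_p = √[μ(2/r₁ − 1/a_t)] = 8345 m/s.
Δv₁ = v_p − v_c1 = 1220 m/s.
At r₂: circular v_c2 = √(μ/r₂) = 4821 m/s; transfer-apoapsis v_a = √[μ(2/r₂ − 1/a_t)] = 3821 m/s.
Δv₂ = v_c2 − v_a = 1000 m/s.
Total Δv = Δv₁ + Δv₂ = 2220 m/s = 2.220 km/s.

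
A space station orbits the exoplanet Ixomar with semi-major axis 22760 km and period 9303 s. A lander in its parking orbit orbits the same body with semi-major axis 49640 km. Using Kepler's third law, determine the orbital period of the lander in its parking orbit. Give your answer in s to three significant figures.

Kepler's third law: T² ∝ a³, so T₂ = T₁ (a₂/a₁)^(3/2).
a₂/a₁ = 2.181, (a₂/a₁)^(3/2) = 3.221.
T₂ = 9303 × 3.221 = 29960 s.

T₂ ≈ 30000 s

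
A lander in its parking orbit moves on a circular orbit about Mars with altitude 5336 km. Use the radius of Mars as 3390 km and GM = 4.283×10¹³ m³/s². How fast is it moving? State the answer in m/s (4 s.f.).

r = 3390 + 5336 = 8726.0 km = 8.7260×10⁶ m.
For a circular orbit v = √(μ/r) = √(4.283×10¹³ / 8.726×10⁶) = √(4.908×10⁶) = 2215 m/s.

v ≈ 2215 m/s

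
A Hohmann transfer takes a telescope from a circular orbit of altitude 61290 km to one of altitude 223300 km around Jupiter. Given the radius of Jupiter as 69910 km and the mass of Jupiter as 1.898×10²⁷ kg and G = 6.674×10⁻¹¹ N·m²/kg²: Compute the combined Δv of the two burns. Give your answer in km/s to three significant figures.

μ = GM = 6.674×10⁻¹¹ × 1.898×10²⁷ = 1.267×10¹⁷ m³/s².
r₁ = 69910 + 61290 = 131200 km = 1.3120×10⁸ m.
r₂ = 69910 + 223300 = 293210 km = 2.9321×10⁸ m.
Transfer ellipse a_t = (r₁ + r₂)/2 = 2.122×10⁸ m.
At r₁: circular v_c1 = √(μ/r₁) = 31070 m/s; transfer-perijove v_p = √[μ(2/r₁ − 1/a_t)] = 36520 m/s.
Δv₁ = v_p − v_c1 = 5452 m/s.
At r₂: circular v_c2 = √(μ/r₂) = 20790 m/s; transfer-apojove v_a = √[μ(2/r₂ − 1/a_t)] = 16340 m/s.
Δv₂ = v_c2 − v_a = 4442 m/s.
Total Δv = Δv₁ + Δv₂ = 9894 m/s = 9.894 km/s.

Δv_total ≈ 9.89 km/s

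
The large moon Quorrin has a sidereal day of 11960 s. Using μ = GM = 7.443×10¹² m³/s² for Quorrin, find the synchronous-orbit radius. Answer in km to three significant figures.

r_sync ≈ 3000 km

A synchronous orbit has period T, so by Kepler's third law a = (μT²/4π²)^(1/3).
μT²/4π² = 7.443×10¹² × (1.196×10⁴)² / 39.48 = 2.697×10¹⁹ m³.
a = 2.999×10⁶ m = 2998.8 km.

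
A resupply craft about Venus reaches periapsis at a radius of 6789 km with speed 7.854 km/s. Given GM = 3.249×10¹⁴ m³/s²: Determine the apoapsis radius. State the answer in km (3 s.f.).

apoapsis radius ≈ 12300 km

r_p = 6.789×10⁶ m.
Specific energy ε = v²/2 − μ/r = -1.701×10⁷ J/kg, so a = −μ/(2ε) = 9.548×10⁶ m.
The apsides satisfy r_p + r_a = 2a, so the apoapsis radius is 2a − r_p = 1.231×10⁷ m = 12307 km.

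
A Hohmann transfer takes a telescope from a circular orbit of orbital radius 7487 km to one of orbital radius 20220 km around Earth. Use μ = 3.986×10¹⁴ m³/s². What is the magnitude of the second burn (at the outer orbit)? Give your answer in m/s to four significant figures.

Δv ≈ 1176 m/s

r₁ = 7487 km = 7.487×10⁶ m.
r₂ = 20220 km = 2.022×10⁷ m.
Transfer ellipse a_t = (r₁ + r₂)/2 = 1.385×10⁷ m.
At r₁: circular v_c1 = √(μ/r₁) = 7297 m/s; transfer-perigee v_p = √[μ(2/r₁ − 1/a_t)] = 8815 m/s.
At r₂: circular v_c2 = √(μ/r₂) = 4440 m/s; transfer-apogee v_a = √[μ(2/r₂ − 1/a_t)] = 3264 m/s.
Δv₂ = v_c2 − v_a = 1176 m/s.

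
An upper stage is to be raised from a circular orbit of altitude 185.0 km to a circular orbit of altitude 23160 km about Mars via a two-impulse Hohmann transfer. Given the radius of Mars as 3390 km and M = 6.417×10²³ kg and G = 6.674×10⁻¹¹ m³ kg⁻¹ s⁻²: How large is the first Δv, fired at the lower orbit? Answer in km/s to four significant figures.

Δv ≈ 1.134 km/s

μ = GM = 6.674×10⁻¹¹ × 6.417×10²³ = 4.283×10¹³ m³/s².
r₁ = 3390 + 185.0 = 3575.0 km = 3.5750×10⁶ m.
r₂ = 3390 + 23160 = 26550 km = 2.6550×10⁷ m.
Transfer ellipse a_t = (r₁ + r₂)/2 = 1.506×10⁷ m.
At r₁: circular v_c1 = √(μ/r₁) = 3461 m/s; transfer-periapsis v_p = √[μ(2/r₁ − 1/a_t)] = 4595 m/s.
Δv₁ = v_p − v_c1 = 1134 m/s.
= 1.134 km/s.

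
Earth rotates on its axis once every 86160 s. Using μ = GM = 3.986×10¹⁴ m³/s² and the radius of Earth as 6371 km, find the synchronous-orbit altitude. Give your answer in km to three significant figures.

h_sync ≈ 35800 km

A synchronous orbit has period T, so by Kepler's third law a = (μT²/4π²)^(1/3).
μT²/4π² = 3.986×10¹⁴ × (8.616×10⁴)² / 39.48 = 7.495×10²² m³.
a = 4.216×10⁷ m = 42163 km.
Altitude h = a − R = 42163 − 6371 = 35792 km.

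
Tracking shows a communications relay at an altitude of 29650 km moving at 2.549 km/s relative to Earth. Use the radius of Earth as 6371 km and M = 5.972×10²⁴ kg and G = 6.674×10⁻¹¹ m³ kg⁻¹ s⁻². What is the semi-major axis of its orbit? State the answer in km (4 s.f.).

μ = GM = 6.674×10⁻¹¹ × 5.972×10²⁴ = 3.986×10¹⁴ m³/s².
r = 6371 + 29650 = 36021 km = 3.602×10⁷ m.
Specific orbital energy ε = v²/2 − μ/r = (2549)²/2 − 3.986×10¹⁴/3.602×10⁷ = -7.816×10⁶ J/kg.
Since ε = −μ/(2a), a = −μ/(2ε) = 2.550×10⁷ m = 25496 km.

a ≈ 25500 km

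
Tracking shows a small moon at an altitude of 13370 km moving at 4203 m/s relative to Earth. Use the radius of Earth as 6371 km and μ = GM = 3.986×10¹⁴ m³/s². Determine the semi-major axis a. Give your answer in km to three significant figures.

a ≈ 17500 km

r = 6371 + 13370 = 19741 km = 1.974×10⁷ m.
Specific orbital energy ε = v²/2 − μ/r = (4203)²/2 − 3.986×10¹⁴/1.974×10⁷ = -1.136×10⁷ J/kg.
Since ε = −μ/(2a), a = −μ/(2ε) = 1.755×10⁷ m = 17546 km.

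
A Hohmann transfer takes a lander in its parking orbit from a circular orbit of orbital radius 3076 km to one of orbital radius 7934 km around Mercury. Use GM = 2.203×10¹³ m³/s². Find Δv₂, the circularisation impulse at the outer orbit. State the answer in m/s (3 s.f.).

Δv ≈ 421 m/s

r₁ = 3076 km = 3.076×10⁶ m.
r₂ = 7934 km = 7.934×10⁶ m.
Transfer ellipse a_t = (r₁ + r₂)/2 = 5.505×10⁶ m.
At r₁: circular v_c1 = √(μ/r₁) = 2676 m/s; transfer-periherm v_p = √[μ(2/r₁ − 1/a_t)] = 3213 m/s.
At r₂: circular v_c2 = √(μ/r₂) = 1666 m/s; transfer-apoherm v_a = √[μ(2/r₂ − 1/a_t)] = 1246 m/s.
Δv₂ = v_c2 − v_a = 420.7 m/s.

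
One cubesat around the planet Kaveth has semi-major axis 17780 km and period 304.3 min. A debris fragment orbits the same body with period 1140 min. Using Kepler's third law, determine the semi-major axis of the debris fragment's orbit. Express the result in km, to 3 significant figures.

Kepler's third law: a³ ∝ T², so a₂ = a₁ (T₂/T₁)^(2/3).
T₂/T₁ = 3.746, (T₂/T₁)^(2/3) = 2.412.
a₂ = 17780 × 2.412 = 42890 km.

a₂ ≈ 42900 km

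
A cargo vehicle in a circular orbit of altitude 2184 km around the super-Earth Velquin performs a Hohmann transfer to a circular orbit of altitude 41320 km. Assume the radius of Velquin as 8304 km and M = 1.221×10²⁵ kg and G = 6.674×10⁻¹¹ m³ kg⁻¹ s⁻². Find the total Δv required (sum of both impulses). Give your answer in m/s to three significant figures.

μ = GM = 6.674×10⁻¹¹ × 1.221×10²⁵ = 8.149×10¹⁴ m³/s².
r₁ = 8304 + 2184 = 10488 km = 1.0488×10⁷ m.
r₂ = 8304 + 41320 = 49624 km = 4.9624×10⁷ m.
Transfer ellipse a_t = (r₁ + r₂)/2 = 3.006×10⁷ m.
At r₁: circular v_c1 = √(μ/r₁) = 8815 m/s; transfer-periapsis v_p = √[μ(2/r₁ − 1/a_t)] = 11330 m/s.
Δv₁ = v_p − v_c1 = 2512 m/s.
At r₂: circular v_c2 = √(μ/r₂) = 4052 m/s; transfer-apoapsis v_a = √[μ(2/r₂ − 1/a_t)] = 2394 m/s.
Δv₂ = v_c2 − v_a = 1659 m/s.
Total Δv = Δv₁ + Δv₂ = 4170 m/s.

Δv_total ≈ 4170 m/s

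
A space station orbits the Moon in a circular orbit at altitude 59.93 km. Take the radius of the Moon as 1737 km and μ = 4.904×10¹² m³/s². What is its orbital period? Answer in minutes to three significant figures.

T ≈ 114 minutes

r = 1737 + 59.93 = 1796.9 km = 1.7969×10⁶ m.
Kepler's third law: T = 2π√(r³/μ) = 2π√((1.797×10⁶)³ / 4.904×10¹²).
r³/μ = 1.183×10⁶ s², so T = 2π × 1.088×10³ = 6.834×10³ s.
Converting: 6.834×10³ s ÷ 60.00 = 113.9 minutes.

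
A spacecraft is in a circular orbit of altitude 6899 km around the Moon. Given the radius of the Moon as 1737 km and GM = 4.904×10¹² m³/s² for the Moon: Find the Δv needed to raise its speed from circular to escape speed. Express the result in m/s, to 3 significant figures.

r = 1737 + 6899 = 8636.0 km = 8.6360×10⁶ m.
Circular speed v_c = √(μ/r) = 753.6 m/s.
Escape speed v_esc = √(2μ/r) = √2 × v_c = 1066 m/s.
Δv = v_esc − v_c = 312.1 m/s.

Δv ≈ 312 m/s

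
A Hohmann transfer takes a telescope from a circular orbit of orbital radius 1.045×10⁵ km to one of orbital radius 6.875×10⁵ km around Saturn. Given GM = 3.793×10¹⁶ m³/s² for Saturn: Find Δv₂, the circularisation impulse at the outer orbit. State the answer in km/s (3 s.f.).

Δv ≈ 3.61 km/s

r₁ = 1.045×10⁵ km = 1.045×10⁸ m.
r₂ = 6.875×10⁵ km = 6.875×10⁸ m.
Transfer ellipse a_t = (r₁ + r₂)/2 = 3.960×10⁸ m.
At r₁: circular v_c1 = √(μ/r₁) = 19050 m/s; transfer-perikrone v_p = √[μ(2/r₁ − 1/a_t)] = 25100 m/s.
At r₂: circular v_c2 = √(μ/r₂) = 7428 m/s; transfer-apokrone v_a = √[μ(2/r₂ − 1/a_t)] = 3816 m/s.
Δv₂ = v_c2 − v_a = 3612 m/s.
= 3.612 km/s.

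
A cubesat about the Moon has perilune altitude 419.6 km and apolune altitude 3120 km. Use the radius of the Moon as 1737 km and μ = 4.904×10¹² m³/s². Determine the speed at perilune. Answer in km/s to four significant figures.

r_p = 1737 + 419.6 = 2156.6 km = 2.1566×10⁶ m.
r_a = 1737 + 3120 = 4857.0 km = 4.8570×10⁶ m.
Semi-major axis a = (r_p + r_a)/2 = 3506.8 km = 3.507×10⁶ m.
Vis-viva: v² = μ(2/r − 1/a) = 4.904×10¹² × (9.274×10⁻⁷ − 2.852×10⁻⁷) = 3.149×10⁶ m²/s².
v = 1775 m/s = 1.775 km/s.

v ≈ 1.775 km/s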